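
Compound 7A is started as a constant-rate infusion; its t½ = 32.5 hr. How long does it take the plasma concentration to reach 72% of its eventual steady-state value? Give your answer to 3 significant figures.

k = ln 2 / 32.5 = 0.02133 hr⁻¹
f = 1 − e^(−kt)  ⇒  t = −ln(1 − f) / k
t = −ln(1 − 0.72) / 0.02133 = 1.273 / 0.02133 ≈ 59.7 hours

59.7 hours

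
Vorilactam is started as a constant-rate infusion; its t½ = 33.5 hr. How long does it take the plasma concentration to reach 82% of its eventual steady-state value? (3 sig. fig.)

82.9 hours

k = ln 2 / 33.5 = 0.02069 hr⁻¹
f = 1 − e^(−kt)  ⇒  t = −ln(1 − f) / k
t = −ln(1 − 0.82) / 0.02069 = 1.715 / 0.02069 ≈ 82.9 hours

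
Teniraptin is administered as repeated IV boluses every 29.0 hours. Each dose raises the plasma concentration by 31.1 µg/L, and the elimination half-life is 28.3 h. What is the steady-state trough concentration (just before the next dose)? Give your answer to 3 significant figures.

30.1 µg/L

k = ln 2 / 28.3 = 0.02449 h⁻¹
Fraction remaining after one interval: e^(−kτ) = e^(−0.02449 × 29.0) = 0.4915
R = 1 / (1 − 0.4915) = 1.967
Css,max = 31.1 × 1.967 = 61.16 µg/L
Css,min = Css,max × e^(−kτ) = 61.16 × 0.4915 ≈ 30.1 µg/L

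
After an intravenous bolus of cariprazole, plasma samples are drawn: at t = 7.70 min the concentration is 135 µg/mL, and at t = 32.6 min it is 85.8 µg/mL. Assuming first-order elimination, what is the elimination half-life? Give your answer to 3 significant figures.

k = ln(C₁/C₂) / (t₂ − t₁) = ln(135/85.8) / (32.6 − 7.70)
  = 0.4533 / 24.90 = 0.01820 min⁻¹
t½ = ln 2 / k = ln 2 / 0.01820 ≈ 38.1 minutes

38.1 minutes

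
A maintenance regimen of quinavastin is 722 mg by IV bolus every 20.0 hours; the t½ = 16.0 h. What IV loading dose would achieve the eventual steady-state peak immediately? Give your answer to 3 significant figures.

k = ln 2 / 16.0 = 0.04332 h⁻¹
Accumulation ratio R = 1 / (1 − e^(−kτ)) = 1 / (1 − e^(−0.04332×20.0)) = 1 / (1 − 0.4204) = 1.725
Loading dose = maintenance dose × R = 722 × 1.725 ≈ 1250 mg

1250 mg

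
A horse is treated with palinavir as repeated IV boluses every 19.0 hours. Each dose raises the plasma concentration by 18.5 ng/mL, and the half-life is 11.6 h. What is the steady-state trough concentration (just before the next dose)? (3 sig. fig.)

k = ln 2 / 11.6 = 0.05975 h⁻¹
Fraction remaining after one interval: e^(−kτ) = e^(−0.05975 × 19.0) = 0.3213
R = 1 / (1 − 0.3213) = 1.473
Css,max = 18.5 × 1.473 = 27.26 ng/mL
Css,min = Css,max × e^(−kτ) = 27.26 × 0.3213 ≈ 8.76 ng/mL

8.76 ng/mL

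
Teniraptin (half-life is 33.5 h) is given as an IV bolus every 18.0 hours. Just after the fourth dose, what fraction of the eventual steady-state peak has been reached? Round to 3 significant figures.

0.775

k = ln 2 / 33.5 = 0.02069 h⁻¹
f_n = 1 − e^(−nkτ) = 1 − e^(−4 × 0.02069 × 18.0) = 1 − e^(−1.490) = 1 − 0.2254 ≈ 0.775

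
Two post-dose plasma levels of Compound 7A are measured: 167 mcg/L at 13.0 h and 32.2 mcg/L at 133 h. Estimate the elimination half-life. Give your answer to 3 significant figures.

50.5 hours

k = ln(C₁/C₂) / (t₂ − t₁) = ln(167/32.2) / (133 − 13.0)
  = 1.646 / 120.0 = 0.01372 h⁻¹
t½ = ln 2 / k = ln 2 / 0.01372 ≈ 50.5 hours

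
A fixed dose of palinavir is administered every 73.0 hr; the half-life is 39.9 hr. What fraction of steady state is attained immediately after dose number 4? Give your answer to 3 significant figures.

k = ln 2 / 39.9 = 0.01737 hr⁻¹
f_n = 1 − e^(−nkτ) = 1 − e^(−4 × 0.01737 × 73.0) = 1 − e^(−5.073) = 1 − 0.006266 ≈ 0.994

0.994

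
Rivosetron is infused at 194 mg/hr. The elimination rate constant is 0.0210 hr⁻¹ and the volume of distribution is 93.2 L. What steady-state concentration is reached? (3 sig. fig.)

99.1 mg/L

CL = k · V = 0.0210 × 93.2 = 1.957 L/hr
Css = rate / CL = 194 / 1.957 ≈ 99.1 mg/L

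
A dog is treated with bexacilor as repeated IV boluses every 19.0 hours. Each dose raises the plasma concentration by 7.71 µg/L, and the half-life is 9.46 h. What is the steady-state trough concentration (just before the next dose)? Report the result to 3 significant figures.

k = ln 2 / 9.46 = 0.07327 h⁻¹
Fraction remaining after one interval: e^(−kτ) = e^(−0.07327 × 19.0) = 0.2485
R = 1 / (1 − 0.2485) = 1.331
Css,max = 7.71 × 1.331 = 10.26 µg/L
Css,min = Css,max × e^(−kτ) = 10.26 × 0.2485 ≈ 2.55 µg/L

2.55 µg/L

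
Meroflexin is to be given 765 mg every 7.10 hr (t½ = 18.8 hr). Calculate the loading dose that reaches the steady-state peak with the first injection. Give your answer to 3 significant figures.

3320 mg

k = ln 2 / 18.8 = 0.03687 hr⁻¹
Accumulation ratio R = 1 / (1 − e^(−kτ)) = 1 / (1 − e^(−0.03687×7.10)) = 1 / (1 − 0.7697) = 4.342
Loading dose = maintenance dose × R = 765 × 4.342 ≈ 3320 mg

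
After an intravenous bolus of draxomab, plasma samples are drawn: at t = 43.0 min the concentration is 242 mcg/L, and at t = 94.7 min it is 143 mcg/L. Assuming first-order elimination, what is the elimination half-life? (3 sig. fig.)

k = ln(C₁/C₂) / (t₂ − t₁) = ln(242/143) / (94.7 − 43.0)
  = 0.5261 / 51.70 = 0.01018 min⁻¹
t½ = ln 2 / k = ln 2 / 0.01018 ≈ 68.1 minutes

68.1 minutes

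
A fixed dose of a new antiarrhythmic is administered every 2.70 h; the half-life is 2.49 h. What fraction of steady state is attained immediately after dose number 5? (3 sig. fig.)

k = ln 2 / 2.49 = 0.2784 h⁻¹
f_n = 1 − e^(−nkτ) = 1 − e^(−5 × 0.2784 × 2.70) = 1 − e^(−3.758) = 1 − 0.02333 ≈ 0.977

0.977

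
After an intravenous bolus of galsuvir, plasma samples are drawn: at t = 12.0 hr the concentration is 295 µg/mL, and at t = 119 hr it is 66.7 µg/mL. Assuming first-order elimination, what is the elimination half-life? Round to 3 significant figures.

k = ln(C₁/C₂) / (t₂ − t₁) = ln(295/66.7) / (119 − 12.0)
  = 1.487 / 107.0 = 0.01390 hr⁻¹
t½ = ln 2 / k = ln 2 / 0.01390 ≈ 49.9 hours

49.9 hours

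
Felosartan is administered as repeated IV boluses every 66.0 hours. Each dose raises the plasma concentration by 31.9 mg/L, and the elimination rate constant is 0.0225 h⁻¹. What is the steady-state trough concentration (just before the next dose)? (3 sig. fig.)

Fraction remaining after one interval: e^(−kτ) = e^(−0.02250 × 66.0) = 0.2265
R = 1 / (1 − 0.2265) = 1.293
Css,max = 31.9 × 1.293 = 41.24 mg/L
Css,min = Css,max × e^(−kτ) = 41.24 × 0.2265 ≈ 9.34 mg/L

9.34 mg/L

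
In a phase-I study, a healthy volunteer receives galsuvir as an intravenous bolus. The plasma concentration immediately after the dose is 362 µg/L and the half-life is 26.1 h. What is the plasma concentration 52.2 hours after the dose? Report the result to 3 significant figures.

90.5 µg/L

k = ln 2 / 26.1 = 0.02656 h⁻¹
52.2 h is 2.000 half-lives, so C = 362 × (1/2)^2.000 = 362 × 0.2500 ≈ 90.5 µg/L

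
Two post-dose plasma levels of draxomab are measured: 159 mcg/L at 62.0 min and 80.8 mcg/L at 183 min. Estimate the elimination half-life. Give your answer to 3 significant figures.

124 minutes

k = ln(C₁/C₂) / (t₂ − t₁) = ln(159/80.8) / (183 − 62.0)
  = 0.6769 / 121.0 = 0.005594 min⁻¹
t½ = ln 2 / k = ln 2 / 0.005594 ≈ 124 minutes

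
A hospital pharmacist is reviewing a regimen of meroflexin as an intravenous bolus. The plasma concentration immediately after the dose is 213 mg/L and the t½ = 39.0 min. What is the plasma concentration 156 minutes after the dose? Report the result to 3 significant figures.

k = ln 2 / 39.0 = 0.01777 min⁻¹
C(t) = C₀ e^(−kt) = 213 × e^(−0.01777 × 156) = 213 × e^(−2.773) = 213 × 0.06250 ≈ 13.3 mg/L

13.3 mg/L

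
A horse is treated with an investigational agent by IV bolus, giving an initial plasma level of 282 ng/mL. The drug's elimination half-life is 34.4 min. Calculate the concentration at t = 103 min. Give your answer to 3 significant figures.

35.4 ng/mL

k = ln 2 / 34.4 = 0.02015 min⁻¹
103 min is 2.994 half-lives, so C = 282 × (1/2)^2.994 = 282 × 0.1255 ≈ 35.4 ng/mL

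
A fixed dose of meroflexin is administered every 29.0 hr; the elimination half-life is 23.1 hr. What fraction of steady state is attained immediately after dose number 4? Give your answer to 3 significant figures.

k = ln 2 / 23.1 = 0.03001 hr⁻¹
f_n = 1 − e^(−nkτ) = 1 − e^(−4 × 0.03001 × 29.0) = 1 − e^(−3.481) = 1 − 0.03078 ≈ 0.969

0.969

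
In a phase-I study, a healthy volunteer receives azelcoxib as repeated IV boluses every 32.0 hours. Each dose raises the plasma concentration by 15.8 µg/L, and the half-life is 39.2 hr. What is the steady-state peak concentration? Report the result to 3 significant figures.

36.6 µg/L

k = ln 2 / 39.2 = 0.01768 hr⁻¹
Fraction remaining after one interval: e^(−kτ) = e^(−0.01768 × 32.0) = 0.5679
R = 1 / (1 − 0.5679) = 2.314
Css,max = 15.8 × 2.314 ≈ 36.6 µg/L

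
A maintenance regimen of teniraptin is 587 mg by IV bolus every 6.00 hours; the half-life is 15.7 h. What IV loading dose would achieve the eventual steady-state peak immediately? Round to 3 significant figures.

2520 mg

k = ln 2 / 15.7 = 0.04415 h⁻¹
Accumulation ratio R = 1 / (1 − e^(−kτ)) = 1 / (1 − e^(−0.04415×6.00)) = 1 / (1 − 0.7673) = 4.297
Loading dose = maintenance dose × R = 587 × 4.297 ≈ 2520 mg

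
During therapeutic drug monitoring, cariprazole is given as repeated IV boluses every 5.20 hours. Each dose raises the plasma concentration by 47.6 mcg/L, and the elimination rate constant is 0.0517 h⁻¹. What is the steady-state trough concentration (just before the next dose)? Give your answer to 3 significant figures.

Fraction remaining after one interval: e^(−kτ) = e^(−0.05170 × 5.20) = 0.7643
R = 1 / (1 − 0.7643) = 4.242
Css,max = 47.6 × 4.242 = 201.9 mcg/L
Css,min = Css,max × e^(−kτ) = 201.9 × 0.7643 ≈ 154 mcg/L

154 mcg/L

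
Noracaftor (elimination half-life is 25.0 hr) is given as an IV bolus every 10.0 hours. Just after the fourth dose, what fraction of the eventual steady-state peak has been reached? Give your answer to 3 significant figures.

k = ln 2 / 25.0 = 0.02773 hr⁻¹
f_n = 1 − e^(−nkτ) = 1 − e^(−4 × 0.02773 × 10.0) = 1 − e^(−1.109) = 1 − 0.3299 ≈ 0.670

0.670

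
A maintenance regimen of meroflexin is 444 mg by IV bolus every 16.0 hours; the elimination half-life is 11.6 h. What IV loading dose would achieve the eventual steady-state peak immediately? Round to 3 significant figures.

721 mg

k = ln 2 / 11.6 = 0.05975 h⁻¹
Accumulation ratio R = 1 / (1 − e^(−kτ)) = 1 / (1 − e^(−0.05975×16.0)) = 1 / (1 − 0.3844) = 1.624
Loading dose = maintenance dose × R = 444 × 1.624 ≈ 721 mg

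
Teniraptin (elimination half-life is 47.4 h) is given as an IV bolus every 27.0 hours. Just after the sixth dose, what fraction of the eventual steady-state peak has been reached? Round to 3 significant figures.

k = ln 2 / 47.4 = 0.01462 h⁻¹
f_n = 1 − e^(−nkτ) = 1 − e^(−6 × 0.01462 × 27.0) = 1 − e^(−2.369) = 1 − 0.09358 ≈ 0.906

0.906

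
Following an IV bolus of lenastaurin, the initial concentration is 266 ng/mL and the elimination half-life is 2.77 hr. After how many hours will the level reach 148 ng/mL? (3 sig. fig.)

2.34 hours

k = ln 2 / 2.77 = 0.2502 hr⁻¹
C(t) = C₀ e^(−kt)  ⇒  t = ln(C₀/C) / k
t = ln(266/148) / 0.2502 = 0.5863 / 0.2502 ≈ 2.34 hours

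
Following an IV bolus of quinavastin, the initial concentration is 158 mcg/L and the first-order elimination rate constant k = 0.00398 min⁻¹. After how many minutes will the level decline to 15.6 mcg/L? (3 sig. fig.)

C(t) = C₀ e^(−kt)  ⇒  t = ln(C₀/C) / k
t = ln(158/15.6) / 0.003980 = 2.315 / 0.003980 ≈ 582 minutes

582 minutes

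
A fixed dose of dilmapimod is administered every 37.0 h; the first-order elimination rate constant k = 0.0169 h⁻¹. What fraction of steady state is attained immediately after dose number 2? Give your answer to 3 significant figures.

0.714

f_n = 1 − e^(−nkτ) = 1 − e^(−2 × 0.01690 × 37.0) = 1 − e^(−1.251) = 1 − 0.2863 ≈ 0.714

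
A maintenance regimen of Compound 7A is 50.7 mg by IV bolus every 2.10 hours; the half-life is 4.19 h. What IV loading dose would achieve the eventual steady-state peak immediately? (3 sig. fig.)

k = ln 2 / 4.19 = 0.1654 h⁻¹
Accumulation ratio R = 1 / (1 − e^(−kτ)) = 1 / (1 − e^(−0.1654×2.10)) = 1 / (1 − 0.7065) = 3.407
Loading dose = maintenance dose × R = 50.7 × 3.407 ≈ 173 mg

173 mg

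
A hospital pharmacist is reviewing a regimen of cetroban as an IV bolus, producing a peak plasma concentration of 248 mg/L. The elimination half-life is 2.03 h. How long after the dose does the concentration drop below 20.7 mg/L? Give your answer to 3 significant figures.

7.27 hours

k = ln 2 / 2.03 = 0.3415 h⁻¹
C(t) = C₀ e^(−kt)  ⇒  t = ln(C₀/C) / k
t = ln(248/20.7) / 0.3415 = 2.483 / 0.3415 ≈ 7.27 hours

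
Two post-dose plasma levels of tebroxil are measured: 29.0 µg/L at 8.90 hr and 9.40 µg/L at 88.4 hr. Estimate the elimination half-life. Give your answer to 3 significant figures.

k = ln(C₁/C₂) / (t₂ − t₁) = ln(29.0/9.40) / (88.4 − 8.90)
  = 1.127 / 79.50 = 0.01417 hr⁻¹
t½ = ln 2 / k = ln 2 / 0.01417 ≈ 48.9 hours

48.9 hours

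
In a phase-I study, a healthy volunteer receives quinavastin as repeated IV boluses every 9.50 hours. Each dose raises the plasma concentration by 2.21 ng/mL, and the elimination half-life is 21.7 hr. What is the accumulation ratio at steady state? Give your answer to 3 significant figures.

k = ln 2 / 21.7 = 0.03194 hr⁻¹
Fraction remaining after one interval: e^(−kτ) = e^(−0.03194 × 9.50) = 0.7383
R = 1 / (1 − 0.7383) = 1 / 0.2617 ≈ 3.82

3.82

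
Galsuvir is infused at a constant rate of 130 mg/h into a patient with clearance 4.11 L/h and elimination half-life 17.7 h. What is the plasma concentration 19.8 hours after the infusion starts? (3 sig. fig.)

17.1 mg/L

Css = rate / CL = 130 / 4.11 = 31.63 mg/L
k = ln 2 / 17.7 = 0.03916 h⁻¹
C(t) = Css (1 − e^(−kt)) = 31.63 × (1 − e^(−0.7754)) = 31.63 × 0.5395 ≈ 17.1 mg/L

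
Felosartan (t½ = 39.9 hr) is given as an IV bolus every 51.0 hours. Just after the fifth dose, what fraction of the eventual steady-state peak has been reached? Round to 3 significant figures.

0.988

k = ln 2 / 39.9 = 0.01737 hr⁻¹
f_n = 1 − e^(−nkτ) = 1 − e^(−5 × 0.01737 × 51.0) = 1 − e^(−4.430) = 1 − 0.01192 ≈ 0.988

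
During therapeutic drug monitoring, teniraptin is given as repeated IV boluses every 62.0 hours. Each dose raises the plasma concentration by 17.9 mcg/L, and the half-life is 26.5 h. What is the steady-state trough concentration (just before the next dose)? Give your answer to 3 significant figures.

4.41 mcg/L

k = ln 2 / 26.5 = 0.02616 h⁻¹
Fraction remaining after one interval: e^(−kτ) = e^(−0.02616 × 62.0) = 0.1976
R = 1 / (1 − 0.1976) = 1.246
Css,max = 17.9 × 1.246 = 22.31 mcg/L
Css,min = Css,max × e^(−kτ) = 22.31 × 0.1976 ≈ 4.41 mcg/L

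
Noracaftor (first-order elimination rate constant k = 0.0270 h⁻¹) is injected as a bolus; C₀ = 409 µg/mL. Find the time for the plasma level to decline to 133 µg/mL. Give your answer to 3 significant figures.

C(t) = C₀ e^(−kt)  ⇒  t = ln(C₀/C) / k
t = ln(409/133) / 0.02700 = 1.123 / 0.02700 ≈ 41.6 hours

41.6 hours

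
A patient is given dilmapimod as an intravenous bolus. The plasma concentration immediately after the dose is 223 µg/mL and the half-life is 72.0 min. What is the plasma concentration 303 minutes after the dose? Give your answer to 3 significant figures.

12.1 µg/mL

k = ln 2 / 72.0 = 0.009627 min⁻¹
303 min is 4.208 half-lives, so C = 223 × (1/2)^4.208 = 223 × 0.05410 ≈ 12.1 µg/mL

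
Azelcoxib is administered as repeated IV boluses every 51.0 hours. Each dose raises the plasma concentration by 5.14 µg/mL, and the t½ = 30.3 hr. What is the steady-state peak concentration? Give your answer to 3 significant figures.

k = ln 2 / 30.3 = 0.02288 hr⁻¹
Fraction remaining after one interval: e^(−kτ) = e^(−0.02288 × 51.0) = 0.3114
R = 1 / (1 − 0.3114) = 1.452
Css,max = 5.14 × 1.452 ≈ 7.46 µg/mL

7.46 µg/mL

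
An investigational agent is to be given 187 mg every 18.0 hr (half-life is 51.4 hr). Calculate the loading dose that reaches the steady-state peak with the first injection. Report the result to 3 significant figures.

868 mg

k = ln 2 / 51.4 = 0.01349 hr⁻¹
Accumulation ratio R = 1 / (1 − e^(−kτ)) = 1 / (1 − e^(−0.01349×18.0)) = 1 / (1 − 0.7845) = 4.640
Loading dose = maintenance dose × R = 187 × 4.640 ≈ 868 mg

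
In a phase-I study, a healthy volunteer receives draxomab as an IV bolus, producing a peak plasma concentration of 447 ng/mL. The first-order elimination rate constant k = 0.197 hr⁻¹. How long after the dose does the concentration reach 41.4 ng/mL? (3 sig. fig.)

12.1 hours

C(t) = C₀ e^(−kt)  ⇒  t = ln(C₀/C) / k
t = ln(447/41.4) / 0.1970 = 2.379 / 0.1970 ≈ 12.1 hours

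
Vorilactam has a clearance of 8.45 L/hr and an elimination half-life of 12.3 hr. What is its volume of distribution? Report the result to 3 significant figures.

k = ln 2 / t½ = ln 2 / 12.3 = 0.05635 hr⁻¹
V = CL / k = 8.45 / 0.05635 ≈ 150 L

150 L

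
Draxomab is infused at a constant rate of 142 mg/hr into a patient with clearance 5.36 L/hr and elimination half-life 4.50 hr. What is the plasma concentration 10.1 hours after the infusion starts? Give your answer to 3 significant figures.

20.9 mg/L

Css = rate / CL = 142 / 5.36 = 26.49 mg/L
k = ln 2 / 4.50 = 0.1540 hr⁻¹
C(t) = Css (1 − e^(−kt)) = 26.49 × (1 − e^(−1.556)) = 26.49 × 0.7890 ≈ 20.9 mg/L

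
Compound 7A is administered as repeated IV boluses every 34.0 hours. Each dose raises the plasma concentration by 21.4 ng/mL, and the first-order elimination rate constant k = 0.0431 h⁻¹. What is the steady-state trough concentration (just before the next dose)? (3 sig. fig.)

Fraction remaining after one interval: e^(−kτ) = e^(−0.04310 × 34.0) = 0.2310
R = 1 / (1 − 0.2310) = 1.300
Css,max = 21.4 × 1.300 = 27.83 ng/mL
Css,min = Css,max × e^(−kτ) = 27.83 × 0.2310 ≈ 6.43 ng/mL

6.43 ng/mL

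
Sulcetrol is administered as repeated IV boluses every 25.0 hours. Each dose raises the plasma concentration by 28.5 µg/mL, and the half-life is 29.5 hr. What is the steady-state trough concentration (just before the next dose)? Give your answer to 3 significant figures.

35.7 µg/mL

k = ln 2 / 29.5 = 0.02350 hr⁻¹
Fraction remaining after one interval: e^(−kτ) = e^(−0.02350 × 25.0) = 0.5558
R = 1 / (1 − 0.5558) = 2.251
Css,max = 28.5 × 2.251 = 64.15 µg/mL
Css,min = Css,max × e^(−kτ) = 64.15 × 0.5558 ≈ 35.7 µg/mL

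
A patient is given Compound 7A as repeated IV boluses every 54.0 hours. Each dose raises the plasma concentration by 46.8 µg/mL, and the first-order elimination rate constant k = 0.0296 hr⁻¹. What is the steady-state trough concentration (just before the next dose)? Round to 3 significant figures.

Fraction remaining after one interval: e^(−kτ) = e^(−0.02960 × 54.0) = 0.2022
R = 1 / (1 − 0.2022) = 1.253
Css,max = 46.8 × 1.253 = 58.66 µg/mL
Css,min = Css,max × e^(−kτ) = 58.66 × 0.2022 ≈ 11.9 µg/mL

11.9 µg/mL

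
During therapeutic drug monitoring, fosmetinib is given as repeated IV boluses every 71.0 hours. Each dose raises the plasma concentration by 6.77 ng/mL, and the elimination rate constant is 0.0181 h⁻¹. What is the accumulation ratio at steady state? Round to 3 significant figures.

Fraction remaining after one interval: e^(−kτ) = e^(−0.01810 × 71.0) = 0.2766
R = 1 / (1 − 0.2766) = 1 / 0.7234 ≈ 1.38

1.38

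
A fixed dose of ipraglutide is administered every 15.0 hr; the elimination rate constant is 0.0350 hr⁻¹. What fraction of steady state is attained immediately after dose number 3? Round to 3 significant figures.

f_n = 1 − e^(−nkτ) = 1 − e^(−3 × 0.03500 × 15.0) = 1 − e^(−1.575) = 1 − 0.2070 ≈ 0.793

0.793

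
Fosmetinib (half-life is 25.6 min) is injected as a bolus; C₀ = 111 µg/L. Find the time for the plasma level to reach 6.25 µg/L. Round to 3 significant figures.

k = ln 2 / 25.6 = 0.02708 min⁻¹
C(t) = C₀ e^(−kt)  ⇒  t = ln(C₀/C) / k
t = ln(111/6.25) / 0.02708 = 2.877 / 0.02708 ≈ 106 minutes

106 minutes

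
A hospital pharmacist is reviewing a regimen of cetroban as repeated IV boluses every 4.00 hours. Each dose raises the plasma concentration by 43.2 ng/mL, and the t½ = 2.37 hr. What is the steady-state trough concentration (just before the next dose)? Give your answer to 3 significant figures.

19.4 ng/mL

k = ln 2 / 2.37 = 0.2925 hr⁻¹
Fraction remaining after one interval: e^(−kτ) = e^(−0.2925 × 4.00) = 0.3104
R = 1 / (1 − 0.3104) = 1.450
Css,max = 43.2 × 1.450 = 62.65 ng/mL
Css,min = Css,max × e^(−kτ) = 62.65 × 0.3104 ≈ 19.4 ng/mL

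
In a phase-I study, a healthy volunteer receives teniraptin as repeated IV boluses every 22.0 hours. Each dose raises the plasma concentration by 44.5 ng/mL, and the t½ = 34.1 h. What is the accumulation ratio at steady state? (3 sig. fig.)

k = ln 2 / 34.1 = 0.02033 h⁻¹
Fraction remaining after one interval: e^(−kτ) = e^(−0.02033 × 22.0) = 0.6394
R = 1 / (1 − 0.6394) = 1 / 0.3606 ≈ 2.77

2.77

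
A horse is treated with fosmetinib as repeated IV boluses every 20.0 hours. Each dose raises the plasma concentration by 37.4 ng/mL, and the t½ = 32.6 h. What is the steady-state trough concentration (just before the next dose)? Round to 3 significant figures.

k = ln 2 / 32.6 = 0.02126 h⁻¹
Fraction remaining after one interval: e^(−kτ) = e^(−0.02126 × 20.0) = 0.6536
R = 1 / (1 − 0.6536) = 2.887
Css,max = 37.4 × 2.887 = 108.0 ng/mL
Css,min = Css,max × e^(−kτ) = 108.0 × 0.6536 ≈ 70.6 ng/mL

70.6 ng/mL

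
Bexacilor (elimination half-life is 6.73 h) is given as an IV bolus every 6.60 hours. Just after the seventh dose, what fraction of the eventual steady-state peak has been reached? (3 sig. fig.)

k = ln 2 / 6.73 = 0.1030 h⁻¹
f_n = 1 − e^(−nkτ) = 1 − e^(−7 × 0.1030 × 6.60) = 1 − e^(−4.758) = 1 − 0.008580 ≈ 0.991

0.991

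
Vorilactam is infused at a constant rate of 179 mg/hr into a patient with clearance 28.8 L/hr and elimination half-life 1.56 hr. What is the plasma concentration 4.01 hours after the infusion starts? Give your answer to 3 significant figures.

Css = rate / CL = 179 / 28.8 = 6.215 mg/L
k = ln 2 / 1.56 = 0.4443 hr⁻¹
C(t) = Css (1 − e^(−kt)) = 6.215 × (1 − e^(−1.782)) = 6.215 × 0.8317 ≈ 5.17 mg/L

5.17 mg/L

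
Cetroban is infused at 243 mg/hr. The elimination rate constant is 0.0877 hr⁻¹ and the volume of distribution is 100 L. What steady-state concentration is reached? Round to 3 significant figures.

CL = k · V = 0.0877 × 100 = 8.770 L/hr
Css = rate / CL = 243 / 8.770 ≈ 27.7 mg/L

27.7 mg/L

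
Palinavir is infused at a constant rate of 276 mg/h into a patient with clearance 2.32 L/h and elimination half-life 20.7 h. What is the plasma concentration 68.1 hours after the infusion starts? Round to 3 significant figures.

107 mg/L

Css = rate / CL = 276 / 2.32 = 119.0 mg/L
k = ln 2 / 20.7 = 0.03349 h⁻¹
C(t) = Css (1 − e^(−kt)) = 119.0 × (1 − e^(−2.280)) = 119.0 × 0.8978 ≈ 107 mg/L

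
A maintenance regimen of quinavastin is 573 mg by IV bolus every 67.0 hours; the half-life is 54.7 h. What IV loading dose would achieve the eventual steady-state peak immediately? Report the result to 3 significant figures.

1000 mg

k = ln 2 / 54.7 = 0.01267 h⁻¹
Accumulation ratio R = 1 / (1 − e^(−kτ)) = 1 / (1 − e^(−0.01267×67.0)) = 1 / (1 − 0.4278) = 1.748
Loading dose = maintenance dose × R = 573 × 1.748 ≈ 1000 mg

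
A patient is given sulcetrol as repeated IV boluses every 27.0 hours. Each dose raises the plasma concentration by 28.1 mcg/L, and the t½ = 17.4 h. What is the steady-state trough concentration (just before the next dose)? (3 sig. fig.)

14.5 mcg/L

k = ln 2 / 17.4 = 0.03984 h⁻¹
Fraction remaining after one interval: e^(−kτ) = e^(−0.03984 × 27.0) = 0.3411
R = 1 / (1 − 0.3411) = 1.518
Css,max = 28.1 × 1.518 = 42.65 mcg/L
Css,min = Css,max × e^(−kτ) = 42.65 × 0.3411 ≈ 14.5 mcg/L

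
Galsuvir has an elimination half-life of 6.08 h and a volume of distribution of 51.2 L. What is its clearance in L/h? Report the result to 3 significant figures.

5.84 L/h

k = ln 2 / t½ = ln 2 / 6.08 = 0.1140 h⁻¹
CL = k · V = 0.1140 × 51.2 ≈ 5.84 L/h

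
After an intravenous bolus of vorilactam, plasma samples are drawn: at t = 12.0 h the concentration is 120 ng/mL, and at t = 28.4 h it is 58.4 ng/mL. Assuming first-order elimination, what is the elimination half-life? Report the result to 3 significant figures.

k = ln(C₁/C₂) / (t₂ − t₁) = ln(120/58.4) / (28.4 − 12.0)
  = 0.7202 / 16.40 = 0.04391 h⁻¹
t½ = ln 2 / k = ln 2 / 0.04391 ≈ 15.8 hours

15.8 hours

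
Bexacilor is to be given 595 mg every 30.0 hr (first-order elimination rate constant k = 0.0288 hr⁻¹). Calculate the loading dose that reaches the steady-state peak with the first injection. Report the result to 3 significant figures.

Accumulation ratio R = 1 / (1 − e^(−kτ)) = 1 / (1 − e^(−0.02880×30.0)) = 1 / (1 − 0.4215) = 1.729
Loading dose = maintenance dose × R = 595 × 1.729 ≈ 1030 mg

1030 mg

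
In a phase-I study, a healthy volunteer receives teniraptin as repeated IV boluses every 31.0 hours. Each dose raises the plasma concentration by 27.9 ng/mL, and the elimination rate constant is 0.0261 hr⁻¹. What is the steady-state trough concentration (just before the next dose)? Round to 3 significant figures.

22.4 ng/mL

Fraction remaining after one interval: e^(−kτ) = e^(−0.02610 × 31.0) = 0.4453
R = 1 / (1 − 0.4453) = 1.803
Css,max = 27.9 × 1.803 = 50.29 ng/mL
Css,min = Css,max × e^(−kτ) = 50.29 × 0.4453 ≈ 22.4 ng/mL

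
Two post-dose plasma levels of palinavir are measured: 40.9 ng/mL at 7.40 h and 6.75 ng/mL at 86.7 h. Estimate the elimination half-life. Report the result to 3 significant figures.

30.5 hours

k = ln(C₁/C₂) / (t₂ − t₁) = ln(40.9/6.75) / (86.7 − 7.40)
  = 1.802 / 79.30 = 0.02272 h⁻¹
t½ = ln 2 / k = ln 2 / 0.02272 ≈ 30.5 hours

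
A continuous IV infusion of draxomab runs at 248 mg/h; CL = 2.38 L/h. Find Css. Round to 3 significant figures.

Css = infusion rate / CL = 248 / 2.38 ≈ 104 mg/L

104 mg/L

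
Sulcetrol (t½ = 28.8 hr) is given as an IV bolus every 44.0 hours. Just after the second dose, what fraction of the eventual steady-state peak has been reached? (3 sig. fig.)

0.880

k = ln 2 / 28.8 = 0.02407 hr⁻¹
f_n = 1 − e^(−nkτ) = 1 − e^(−2 × 0.02407 × 44.0) = 1 − e^(−2.118) = 1 − 0.1203 ≈ 0.880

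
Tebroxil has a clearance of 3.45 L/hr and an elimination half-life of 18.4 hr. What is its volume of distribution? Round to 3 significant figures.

91.6 L

k = ln 2 / t½ = ln 2 / 18.4 = 0.03767 hr⁻¹
V = CL / k = 3.45 / 0.03767 ≈ 91.6 L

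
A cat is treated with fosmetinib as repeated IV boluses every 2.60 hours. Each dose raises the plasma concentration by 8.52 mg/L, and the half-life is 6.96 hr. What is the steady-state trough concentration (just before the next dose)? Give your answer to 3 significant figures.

k = ln 2 / 6.96 = 0.09959 hr⁻¹
Fraction remaining after one interval: e^(−kτ) = e^(−0.09959 × 2.60) = 0.7719
R = 1 / (1 − 0.7719) = 4.384
Css,max = 8.52 × 4.384 = 37.35 mg/L
Css,min = Css,max × e^(−kτ) = 37.35 × 0.7719 ≈ 28.8 mg/L

28.8 mg/L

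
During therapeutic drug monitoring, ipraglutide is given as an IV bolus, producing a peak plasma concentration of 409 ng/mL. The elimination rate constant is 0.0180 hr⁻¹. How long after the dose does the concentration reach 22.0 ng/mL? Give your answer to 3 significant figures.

162 hours

C(t) = C₀ e^(−kt)  ⇒  t = ln(C₀/C) / k
t = ln(409/22.0) / 0.01800 = 2.923 / 0.01800 ≈ 162 hours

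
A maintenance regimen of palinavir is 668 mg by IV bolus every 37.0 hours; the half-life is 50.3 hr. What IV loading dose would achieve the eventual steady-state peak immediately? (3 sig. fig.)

1670 mg

k = ln 2 / 50.3 = 0.01378 hr⁻¹
Accumulation ratio R = 1 / (1 − e^(−kτ)) = 1 / (1 − e^(−0.01378×37.0)) = 1 / (1 − 0.6006) = 2.504
Loading dose = maintenance dose × R = 668 × 2.504 ≈ 1670 mg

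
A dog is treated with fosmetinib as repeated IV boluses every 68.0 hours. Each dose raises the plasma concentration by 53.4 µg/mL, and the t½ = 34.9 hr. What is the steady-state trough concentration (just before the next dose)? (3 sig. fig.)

18.7 µg/mL

k = ln 2 / 34.9 = 0.01986 hr⁻¹
Fraction remaining after one interval: e^(−kτ) = e^(−0.01986 × 68.0) = 0.2591
R = 1 / (1 − 0.2591) = 1.350
Css,max = 53.4 × 1.350 = 72.07 µg/mL
Css,min = Css,max × e^(−kτ) = 72.07 × 0.2591 ≈ 18.7 µg/mL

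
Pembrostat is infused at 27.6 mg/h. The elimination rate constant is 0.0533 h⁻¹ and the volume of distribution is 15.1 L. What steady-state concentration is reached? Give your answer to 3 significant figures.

34.3 mg/L

CL = k · V = 0.0533 × 15.1 = 0.8048 L/h
Css = rate / CL = 27.6 / 0.8048 ≈ 34.3 mg/L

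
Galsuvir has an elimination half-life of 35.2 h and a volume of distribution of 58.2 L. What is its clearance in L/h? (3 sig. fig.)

1.15 L/h

k = ln 2 / t½ = ln 2 / 35.2 = 0.01969 h⁻¹
CL = k · V = 0.01969 × 58.2 ≈ 1.15 L/h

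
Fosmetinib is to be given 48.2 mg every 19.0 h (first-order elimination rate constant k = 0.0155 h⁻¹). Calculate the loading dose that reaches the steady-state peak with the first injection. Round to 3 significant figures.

Accumulation ratio R = 1 / (1 − e^(−kτ)) = 1 / (1 − e^(−0.01550×19.0)) = 1 / (1 − 0.7449) = 3.920
Loading dose = maintenance dose × R = 48.2 × 3.920 ≈ 189 mg

189 mg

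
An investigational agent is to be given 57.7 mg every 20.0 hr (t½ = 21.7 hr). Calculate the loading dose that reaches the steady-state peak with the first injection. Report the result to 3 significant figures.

k = ln 2 / 21.7 = 0.03194 hr⁻¹
Accumulation ratio R = 1 / (1 − e^(−kτ)) = 1 / (1 − e^(−0.03194×20.0)) = 1 / (1 − 0.5279) = 2.118
Loading dose = maintenance dose × R = 57.7 × 2.118 ≈ 122 mg

122 mg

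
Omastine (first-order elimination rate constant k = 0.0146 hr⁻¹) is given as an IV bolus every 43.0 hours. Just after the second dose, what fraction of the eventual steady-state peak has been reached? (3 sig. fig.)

0.715

f_n = 1 − e^(−nkτ) = 1 − e^(−2 × 0.01460 × 43.0) = 1 − e^(−1.256) = 1 − 0.2849 ≈ 0.715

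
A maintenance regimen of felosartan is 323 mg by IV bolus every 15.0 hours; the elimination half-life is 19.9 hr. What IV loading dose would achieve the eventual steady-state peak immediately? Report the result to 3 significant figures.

k = ln 2 / 19.9 = 0.03483 hr⁻¹
Accumulation ratio R = 1 / (1 − e^(−kτ)) = 1 / (1 − e^(−0.03483×15.0)) = 1 / (1 − 0.5931) = 2.457
Loading dose = maintenance dose × R = 323 × 2.457 ≈ 794 mg

794 mg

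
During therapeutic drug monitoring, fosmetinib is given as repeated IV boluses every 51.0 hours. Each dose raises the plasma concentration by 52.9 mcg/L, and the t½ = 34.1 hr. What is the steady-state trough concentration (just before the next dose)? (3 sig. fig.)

29.1 mcg/L

k = ln 2 / 34.1 = 0.02033 hr⁻¹
Fraction remaining after one interval: e^(−kτ) = e^(−0.02033 × 51.0) = 0.3546
R = 1 / (1 − 0.3546) = 1.550
Css,max = 52.9 × 1.550 = 81.97 mcg/L
Css,min = Css,max × e^(−kτ) = 81.97 × 0.3546 ≈ 29.1 mcg/L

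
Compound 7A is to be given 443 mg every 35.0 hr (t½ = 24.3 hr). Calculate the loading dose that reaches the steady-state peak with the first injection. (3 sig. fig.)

k = ln 2 / 24.3 = 0.02852 hr⁻¹
Accumulation ratio R = 1 / (1 − e^(−kτ)) = 1 / (1 − e^(−0.02852×35.0)) = 1 / (1 − 0.3685) = 1.583
Loading dose = maintenance dose × R = 443 × 1.583 ≈ 701 mg

701 mg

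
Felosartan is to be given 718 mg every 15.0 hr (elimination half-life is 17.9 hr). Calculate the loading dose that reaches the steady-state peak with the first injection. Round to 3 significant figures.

k = ln 2 / 17.9 = 0.03872 hr⁻¹
Accumulation ratio R = 1 / (1 − e^(−kτ)) = 1 / (1 − e^(−0.03872×15.0)) = 1 / (1 − 0.5594) = 2.270
Loading dose = maintenance dose × R = 718 × 2.270 ≈ 1630 mg

1630 mg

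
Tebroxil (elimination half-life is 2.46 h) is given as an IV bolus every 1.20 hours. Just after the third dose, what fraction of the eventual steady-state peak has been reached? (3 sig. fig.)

0.637

k = ln 2 / 2.46 = 0.2818 h⁻¹
f_n = 1 − e^(−nkτ) = 1 − e^(−3 × 0.2818 × 1.20) = 1 − e^(−1.014) = 1 − 0.3626 ≈ 0.637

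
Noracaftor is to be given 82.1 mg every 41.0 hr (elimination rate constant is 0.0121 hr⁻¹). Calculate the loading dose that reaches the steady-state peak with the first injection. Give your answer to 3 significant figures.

Accumulation ratio R = 1 / (1 − e^(−kτ)) = 1 / (1 − e^(−0.01210×41.0)) = 1 / (1 − 0.6089) = 2.557
Loading dose = maintenance dose × R = 82.1 × 2.557 ≈ 210 mg

210 mg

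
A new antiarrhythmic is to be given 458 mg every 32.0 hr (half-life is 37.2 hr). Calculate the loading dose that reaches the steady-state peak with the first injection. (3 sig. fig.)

k = ln 2 / 37.2 = 0.01863 hr⁻¹
Accumulation ratio R = 1 / (1 − e^(−kτ)) = 1 / (1 − e^(−0.01863×32.0)) = 1 / (1 − 0.5509) = 2.227
Loading dose = maintenance dose × R = 458 × 2.227 ≈ 1020 mg

1020 mg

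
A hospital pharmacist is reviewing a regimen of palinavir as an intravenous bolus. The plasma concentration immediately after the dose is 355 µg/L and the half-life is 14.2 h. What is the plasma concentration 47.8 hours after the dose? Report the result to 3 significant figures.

34.4 µg/L

k = ln 2 / 14.2 = 0.04881 h⁻¹
C(t) = C₀ e^(−kt) = 355 × e^(−0.04881 × 47.8) = 355 × e^(−2.333) = 355 × 0.09698 ≈ 34.4 µg/L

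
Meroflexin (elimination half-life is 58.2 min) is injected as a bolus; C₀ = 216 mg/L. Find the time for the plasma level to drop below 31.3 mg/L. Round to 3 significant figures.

k = ln 2 / 58.2 = 0.01191 min⁻¹
C(t) = C₀ e^(−kt)  ⇒  t = ln(C₀/C) / k
t = ln(216/31.3) / 0.01191 = 1.932 / 0.01191 ≈ 162 minutes

162 minutes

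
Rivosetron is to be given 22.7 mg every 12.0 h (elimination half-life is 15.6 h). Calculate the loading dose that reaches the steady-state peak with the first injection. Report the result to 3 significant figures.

k = ln 2 / 15.6 = 0.04443 h⁻¹
Accumulation ratio R = 1 / (1 − e^(−kτ)) = 1 / (1 − e^(−0.04443×12.0)) = 1 / (1 − 0.5867) = 2.420
Loading dose = maintenance dose × R = 22.7 × 2.420 ≈ 54.9 mg

54.9 mg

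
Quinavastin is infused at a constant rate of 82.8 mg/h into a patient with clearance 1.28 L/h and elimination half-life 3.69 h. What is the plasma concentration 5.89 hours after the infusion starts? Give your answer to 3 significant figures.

Css = rate / CL = 82.8 / 1.28 = 64.69 µg/mL
k = ln 2 / 3.69 = 0.1878 h⁻¹
C(t) = Css (1 − e^(−kt)) = 64.69 × (1 − e^(−1.106)) = 64.69 × 0.6693 ≈ 43.3 µg/mL

43.3 µg/mL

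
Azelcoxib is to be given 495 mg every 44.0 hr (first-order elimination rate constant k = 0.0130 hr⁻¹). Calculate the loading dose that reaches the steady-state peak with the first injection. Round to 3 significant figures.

Accumulation ratio R = 1 / (1 − e^(−kτ)) = 1 / (1 − e^(−0.01300×44.0)) = 1 / (1 − 0.5644) = 2.296
Loading dose = maintenance dose × R = 495 × 2.296 ≈ 1140 mg

1140 mg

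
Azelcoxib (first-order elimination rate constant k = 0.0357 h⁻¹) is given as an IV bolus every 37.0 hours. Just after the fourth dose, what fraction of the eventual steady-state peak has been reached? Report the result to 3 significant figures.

f_n = 1 − e^(−nkτ) = 1 − e^(−4 × 0.03570 × 37.0) = 1 − e^(−5.284) = 1 − 0.005074 ≈ 0.995

0.995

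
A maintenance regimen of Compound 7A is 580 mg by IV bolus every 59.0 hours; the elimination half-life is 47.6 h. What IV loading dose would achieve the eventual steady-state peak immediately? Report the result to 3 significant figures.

1010 mg

k = ln 2 / 47.6 = 0.01456 h⁻¹
Accumulation ratio R = 1 / (1 − e^(−kτ)) = 1 / (1 − e^(−0.01456×59.0)) = 1 / (1 − 0.4235) = 1.735
Loading dose = maintenance dose × R = 580 × 1.735 ≈ 1010 mg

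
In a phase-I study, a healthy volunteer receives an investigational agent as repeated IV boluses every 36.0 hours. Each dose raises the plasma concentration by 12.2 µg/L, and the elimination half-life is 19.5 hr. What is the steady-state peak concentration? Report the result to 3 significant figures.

k = ln 2 / 19.5 = 0.03555 hr⁻¹
Fraction remaining after one interval: e^(−kτ) = e^(−0.03555 × 36.0) = 0.2781
R = 1 / (1 − 0.2781) = 1.385
Css,max = 12.2 × 1.385 ≈ 16.9 µg/L

16.9 µg/L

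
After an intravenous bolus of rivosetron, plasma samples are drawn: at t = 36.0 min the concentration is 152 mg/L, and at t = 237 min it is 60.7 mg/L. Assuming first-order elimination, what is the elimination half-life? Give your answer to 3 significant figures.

152 minutes

k = ln(C₁/C₂) / (t₂ − t₁) = ln(152/60.7) / (237 − 36.0)
  = 0.9179 / 201.0 = 0.004567 min⁻¹
t½ = ln 2 / k = ln 2 / 0.004567 ≈ 152 minutes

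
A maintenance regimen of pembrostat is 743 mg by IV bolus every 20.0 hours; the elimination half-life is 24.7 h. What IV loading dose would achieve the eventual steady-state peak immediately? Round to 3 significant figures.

k = ln 2 / 24.7 = 0.02806 h⁻¹
Accumulation ratio R = 1 / (1 − e^(−kτ)) = 1 / (1 − e^(−0.02806×20.0)) = 1 / (1 − 0.5705) = 2.328
Loading dose = maintenance dose × R = 743 × 2.328 ≈ 1730 mg

1730 mg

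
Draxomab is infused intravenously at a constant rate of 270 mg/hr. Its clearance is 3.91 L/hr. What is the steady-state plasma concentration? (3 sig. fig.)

Css = infusion rate / CL = 270 / 3.91 ≈ 69.1 µg/mL

69.1 µg/mL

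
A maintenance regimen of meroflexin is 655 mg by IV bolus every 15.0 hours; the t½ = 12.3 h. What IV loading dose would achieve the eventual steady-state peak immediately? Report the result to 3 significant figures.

k = ln 2 / 12.3 = 0.05635 h⁻¹
Accumulation ratio R = 1 / (1 − e^(−kτ)) = 1 / (1 − e^(−0.05635×15.0)) = 1 / (1 − 0.4294) = 1.753
Loading dose = maintenance dose × R = 655 × 1.753 ≈ 1150 mg

1150 mg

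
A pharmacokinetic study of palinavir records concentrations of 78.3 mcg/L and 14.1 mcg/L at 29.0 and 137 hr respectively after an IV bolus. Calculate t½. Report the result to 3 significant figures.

k = ln(C₁/C₂) / (t₂ − t₁) = ln(78.3/14.1) / (137 − 29.0)
  = 1.714 / 108.0 = 0.01587 hr⁻¹
t½ = ln 2 / k = ln 2 / 0.01587 ≈ 43.7 hours

43.7 hours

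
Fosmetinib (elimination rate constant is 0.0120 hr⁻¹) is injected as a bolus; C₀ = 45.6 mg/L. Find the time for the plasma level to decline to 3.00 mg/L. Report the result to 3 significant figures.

227 hours

C(t) = C₀ e^(−kt)  ⇒  t = ln(C₀/C) / k
t = ln(45.6/3.00) / 0.01200 = 2.721 / 0.01200 ≈ 227 hours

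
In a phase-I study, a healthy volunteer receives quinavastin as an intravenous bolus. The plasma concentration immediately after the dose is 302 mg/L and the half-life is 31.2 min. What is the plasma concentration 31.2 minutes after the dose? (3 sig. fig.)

151 mg/L

k = ln 2 / 31.2 = 0.02222 min⁻¹
C(t) = C₀ e^(−kt) = 302 × e^(−0.02222 × 31.2) = 302 × e^(−0.6931) = 302 × 0.5000 ≈ 151 mg/L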